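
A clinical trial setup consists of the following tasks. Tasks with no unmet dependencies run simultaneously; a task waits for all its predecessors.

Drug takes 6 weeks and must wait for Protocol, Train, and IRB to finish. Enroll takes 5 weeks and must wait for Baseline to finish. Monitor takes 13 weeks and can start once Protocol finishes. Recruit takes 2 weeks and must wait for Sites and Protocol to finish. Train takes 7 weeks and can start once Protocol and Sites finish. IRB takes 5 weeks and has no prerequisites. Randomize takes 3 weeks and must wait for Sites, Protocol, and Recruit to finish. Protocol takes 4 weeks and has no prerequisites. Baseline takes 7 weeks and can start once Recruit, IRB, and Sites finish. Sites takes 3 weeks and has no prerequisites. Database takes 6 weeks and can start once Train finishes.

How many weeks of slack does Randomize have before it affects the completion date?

9

Critical path: Protocol→Recruit→Baseline→Enroll = 4+2+7+5 = 18, so the finish is 18 weeks.
The longest chain containing Randomize totals 9 weeks.
So Randomize can slip 18 − 9 = 9 weeks.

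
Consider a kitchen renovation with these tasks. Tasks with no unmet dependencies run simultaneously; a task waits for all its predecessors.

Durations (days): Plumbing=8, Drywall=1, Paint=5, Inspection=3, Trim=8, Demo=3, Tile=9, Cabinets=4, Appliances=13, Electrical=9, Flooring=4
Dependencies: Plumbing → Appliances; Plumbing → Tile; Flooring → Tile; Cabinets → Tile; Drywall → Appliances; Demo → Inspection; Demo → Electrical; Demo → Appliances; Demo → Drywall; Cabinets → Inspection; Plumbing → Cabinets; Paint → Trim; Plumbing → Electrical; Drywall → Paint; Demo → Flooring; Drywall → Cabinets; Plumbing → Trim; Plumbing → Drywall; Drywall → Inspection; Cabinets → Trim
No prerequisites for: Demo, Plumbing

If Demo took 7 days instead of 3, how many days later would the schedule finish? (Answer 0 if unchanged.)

0

As given, the longest chain is Plumbing→Drywall→Cabinets→Tile = 8+1+4+9 = 22, so the finish is 22 days.
The longest path through Demo is only 17 days, so Demo has float 5.
That remains the longest chain; total 22 days.
Change in finish: 22 − 22 = +0 days.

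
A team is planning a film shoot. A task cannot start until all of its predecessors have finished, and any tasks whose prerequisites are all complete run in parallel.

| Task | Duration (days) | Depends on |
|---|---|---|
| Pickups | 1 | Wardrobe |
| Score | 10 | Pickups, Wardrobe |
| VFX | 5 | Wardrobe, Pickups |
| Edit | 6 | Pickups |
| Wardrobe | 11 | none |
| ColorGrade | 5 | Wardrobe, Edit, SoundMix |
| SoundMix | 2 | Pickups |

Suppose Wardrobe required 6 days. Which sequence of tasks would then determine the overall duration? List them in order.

Wardrobe, Pickups, Edit, ColorGrade

Baseline: Wardrobe→Pickups→Edit→ColorGrade = 11+1+6+5 = 23 → 23 days.
Since Wardrobe is critical, the -5 change carries straight to that chain (now 18 days).
No other chain overtakes it, so the finish is 18 days.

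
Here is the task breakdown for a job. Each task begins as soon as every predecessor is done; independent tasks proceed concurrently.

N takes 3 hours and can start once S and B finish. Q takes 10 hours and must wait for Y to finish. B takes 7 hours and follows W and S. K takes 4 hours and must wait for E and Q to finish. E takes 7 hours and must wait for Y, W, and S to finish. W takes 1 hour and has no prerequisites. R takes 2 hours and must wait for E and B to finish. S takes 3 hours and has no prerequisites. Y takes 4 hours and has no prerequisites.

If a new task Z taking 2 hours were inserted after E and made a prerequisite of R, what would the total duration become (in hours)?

Originally the schedule takes 18 hours.
With Z inserted, R now waits for max(E, B, Z).
New critical path: Y→Q→K = 4+10+4 = 18 ⇒ 18 hours.

18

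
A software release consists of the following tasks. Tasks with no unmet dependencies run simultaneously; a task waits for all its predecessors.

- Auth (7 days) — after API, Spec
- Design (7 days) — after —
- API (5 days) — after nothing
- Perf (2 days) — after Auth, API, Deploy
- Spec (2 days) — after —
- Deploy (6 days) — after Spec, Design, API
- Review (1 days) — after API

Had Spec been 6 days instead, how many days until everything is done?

15

Actual critical path: Design→Deploy→Perf = 7+6+2 = 15 ⇒ 15 days.
Spec has 4 days of float (longest path through it is 11).
The binding chain switches to Spec→Auth→Perf = 6+7+2 = 15; finish 15 days.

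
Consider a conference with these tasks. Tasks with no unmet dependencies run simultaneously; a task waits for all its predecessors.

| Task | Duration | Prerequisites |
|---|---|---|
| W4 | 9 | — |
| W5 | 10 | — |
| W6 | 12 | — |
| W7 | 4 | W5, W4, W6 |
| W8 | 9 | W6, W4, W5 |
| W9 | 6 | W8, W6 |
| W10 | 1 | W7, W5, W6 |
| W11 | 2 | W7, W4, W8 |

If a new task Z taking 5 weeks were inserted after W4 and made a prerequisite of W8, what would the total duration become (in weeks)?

Originally the job takes 27 weeks.
With Z inserted, W8 now waits for max(W6, W4, W5, Z).
New critical path: W4→Z→W8→W9 = 9+5+9+6 = 29 ⇒ 29 weeks.

29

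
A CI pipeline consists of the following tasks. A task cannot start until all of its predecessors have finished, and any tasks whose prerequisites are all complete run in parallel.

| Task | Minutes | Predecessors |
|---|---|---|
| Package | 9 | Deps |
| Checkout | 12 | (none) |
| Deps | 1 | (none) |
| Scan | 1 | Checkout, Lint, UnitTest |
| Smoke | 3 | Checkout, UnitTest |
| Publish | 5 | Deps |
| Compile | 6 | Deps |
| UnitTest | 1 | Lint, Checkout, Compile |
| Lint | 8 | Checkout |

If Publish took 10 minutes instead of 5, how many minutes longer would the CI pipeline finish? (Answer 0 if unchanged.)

0

As given, the longest chain is Checkout→Lint→UnitTest→Smoke = 12+8+1+3 = 24, so the finish is 24 minutes.
The longest path through Publish is only 6 minutes, so Publish has float 18.
That remains the longest chain; total 24 minutes.
Change in finish: 24 − 24 = +0 minutes.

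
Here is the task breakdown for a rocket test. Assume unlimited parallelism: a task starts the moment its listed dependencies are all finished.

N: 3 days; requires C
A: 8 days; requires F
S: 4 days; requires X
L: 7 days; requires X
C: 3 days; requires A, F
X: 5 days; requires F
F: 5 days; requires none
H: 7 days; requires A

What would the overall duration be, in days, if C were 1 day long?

20

Critical path before the change: F→A→H = 5+8+7 = 20 giving 20 days.
C is off the critical path — its longest chain is 19 days, giving 1 of slack.
That remains the longest chain; total 20 days.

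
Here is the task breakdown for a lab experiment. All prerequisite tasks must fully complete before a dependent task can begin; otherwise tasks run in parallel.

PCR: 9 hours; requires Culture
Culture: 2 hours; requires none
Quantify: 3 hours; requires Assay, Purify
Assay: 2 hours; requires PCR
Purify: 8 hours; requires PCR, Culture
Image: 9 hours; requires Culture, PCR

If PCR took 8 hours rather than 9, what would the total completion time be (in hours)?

Baseline: Culture→PCR→Purify→Quantify = 2+9+8+3 = 22 → 22 hours.
PCR lies on that path, so at 8 hours the path becomes 21 hours.
The critical path is still Culture→PCR→Purify→Quantify; finish is now 21 hours.

21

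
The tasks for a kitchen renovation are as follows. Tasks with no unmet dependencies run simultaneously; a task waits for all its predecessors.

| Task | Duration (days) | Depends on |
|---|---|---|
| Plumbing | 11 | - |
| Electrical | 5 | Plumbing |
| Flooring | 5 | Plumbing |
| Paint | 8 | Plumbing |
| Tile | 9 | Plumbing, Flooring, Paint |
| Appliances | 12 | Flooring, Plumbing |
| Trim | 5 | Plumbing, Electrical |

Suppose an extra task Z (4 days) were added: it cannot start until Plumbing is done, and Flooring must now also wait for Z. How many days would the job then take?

32

Originally the job takes 28 days.
With Z inserted, Flooring now waits for max(Plumbing, Z).
New critical path: Plumbing→Z→Flooring→Appliances = 11+4+5+12 = 32 ⇒ 32 days.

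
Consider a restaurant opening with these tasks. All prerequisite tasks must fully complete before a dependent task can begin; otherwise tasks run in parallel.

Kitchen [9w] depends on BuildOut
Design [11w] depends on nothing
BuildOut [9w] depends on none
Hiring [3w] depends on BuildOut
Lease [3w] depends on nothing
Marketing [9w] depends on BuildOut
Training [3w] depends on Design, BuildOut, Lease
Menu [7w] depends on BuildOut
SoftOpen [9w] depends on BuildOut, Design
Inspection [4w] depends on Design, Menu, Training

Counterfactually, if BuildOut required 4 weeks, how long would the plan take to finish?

20

As given, the longest chain is BuildOut→Menu→Inspection = 9+7+4 = 20, so the finish is 20 weeks.
BuildOut is on the critical path; changing it to 4 makes that path 15 weeks.
The binding chain switches to Design→SoftOpen = 11+9 = 20; finish 20 weeks.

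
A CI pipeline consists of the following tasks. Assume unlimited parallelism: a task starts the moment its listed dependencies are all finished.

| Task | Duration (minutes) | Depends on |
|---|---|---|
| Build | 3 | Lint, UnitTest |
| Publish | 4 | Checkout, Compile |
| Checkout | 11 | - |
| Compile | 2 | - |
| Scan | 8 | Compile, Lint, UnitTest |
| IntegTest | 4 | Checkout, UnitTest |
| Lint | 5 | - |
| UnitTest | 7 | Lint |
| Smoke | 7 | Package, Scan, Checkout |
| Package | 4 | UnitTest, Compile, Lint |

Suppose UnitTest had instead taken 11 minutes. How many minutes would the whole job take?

As given, the longest chain is Lint→UnitTest→Scan→Smoke = 5+7+8+7 = 27, so the finish is 27 minutes.
Since UnitTest is critical, the +4 change carries straight to that chain (now 31 minutes).
The critical path is still Lint→UnitTest→Scan→Smoke; finish is now 31 minutes.

31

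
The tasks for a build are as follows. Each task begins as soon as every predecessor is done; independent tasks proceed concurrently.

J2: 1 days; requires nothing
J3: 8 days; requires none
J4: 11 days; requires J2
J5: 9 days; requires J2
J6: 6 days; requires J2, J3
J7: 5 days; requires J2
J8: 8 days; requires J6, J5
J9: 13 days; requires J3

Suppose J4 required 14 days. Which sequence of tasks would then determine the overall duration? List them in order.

J3, J6, J8

As given, the longest chain is J3→J6→J8 = 8+6+8 = 22, so the finish is 22 days.
The longest path through J4 is only 12 days, so J4 has float 10.
That remains the longest chain; total 22 days.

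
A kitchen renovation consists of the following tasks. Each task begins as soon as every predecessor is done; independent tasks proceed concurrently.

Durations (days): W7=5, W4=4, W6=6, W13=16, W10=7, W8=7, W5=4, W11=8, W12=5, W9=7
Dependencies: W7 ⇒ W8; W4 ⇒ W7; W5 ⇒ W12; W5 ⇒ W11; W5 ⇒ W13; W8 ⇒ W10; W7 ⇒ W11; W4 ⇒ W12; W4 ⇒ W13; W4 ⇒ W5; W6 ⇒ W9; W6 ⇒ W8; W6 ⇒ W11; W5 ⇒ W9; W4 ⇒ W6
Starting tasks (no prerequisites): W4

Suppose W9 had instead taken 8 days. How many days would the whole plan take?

24

As given, the longest chain is W4→W5→W13 = 4+4+16 = 24, so the finish is 24 days.
W9 has 7 days of float (longest path through it is 17).
No other chain overtakes it, so the finish is 24 days.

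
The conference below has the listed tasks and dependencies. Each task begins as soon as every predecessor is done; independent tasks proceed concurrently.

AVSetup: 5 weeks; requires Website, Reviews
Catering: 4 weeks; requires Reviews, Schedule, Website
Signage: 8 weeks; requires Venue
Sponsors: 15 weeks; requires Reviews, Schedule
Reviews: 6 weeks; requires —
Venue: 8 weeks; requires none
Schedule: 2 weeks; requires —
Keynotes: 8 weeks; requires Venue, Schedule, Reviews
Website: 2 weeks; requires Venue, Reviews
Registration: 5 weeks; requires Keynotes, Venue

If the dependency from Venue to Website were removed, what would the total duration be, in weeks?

Original critical path: Venue→Keynotes→Registration = 8+8+5 = 21 ⇒ 21 weeks.
Without Venue→Website, Website's earliest start moves from 8 to 6.
The longest chain is now Venue→Keynotes→Registration = 8+8+5 = 21, so the plan takes 21 weeks.

21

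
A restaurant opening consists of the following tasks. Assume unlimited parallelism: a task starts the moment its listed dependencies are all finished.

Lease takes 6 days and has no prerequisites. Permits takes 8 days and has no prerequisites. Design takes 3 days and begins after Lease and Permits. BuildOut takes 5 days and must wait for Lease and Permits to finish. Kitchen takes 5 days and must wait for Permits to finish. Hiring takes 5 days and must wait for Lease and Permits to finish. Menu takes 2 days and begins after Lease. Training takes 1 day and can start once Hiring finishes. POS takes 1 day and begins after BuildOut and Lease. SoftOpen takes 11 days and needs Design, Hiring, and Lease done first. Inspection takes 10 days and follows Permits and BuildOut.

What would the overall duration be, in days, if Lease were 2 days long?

24

Baseline: Permits→Hiring→SoftOpen = 8+5+11 = 24 → 24 days.
Lease has 2 days of float (longest path through it is 22).
No other chain overtakes it, so the finish is 24 days.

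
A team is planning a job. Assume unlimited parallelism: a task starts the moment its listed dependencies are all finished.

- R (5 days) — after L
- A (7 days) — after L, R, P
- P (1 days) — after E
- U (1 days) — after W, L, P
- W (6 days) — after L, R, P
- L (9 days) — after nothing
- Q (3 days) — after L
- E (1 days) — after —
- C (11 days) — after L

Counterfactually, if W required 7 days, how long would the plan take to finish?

22

As given, the longest chain is L→R→W→U = 9+5+6+1 = 21, so the finish is 21 days.
W lies on that path, so at 7 days the path becomes 22 days.
No other chain overtakes it, so the finish is 22 days.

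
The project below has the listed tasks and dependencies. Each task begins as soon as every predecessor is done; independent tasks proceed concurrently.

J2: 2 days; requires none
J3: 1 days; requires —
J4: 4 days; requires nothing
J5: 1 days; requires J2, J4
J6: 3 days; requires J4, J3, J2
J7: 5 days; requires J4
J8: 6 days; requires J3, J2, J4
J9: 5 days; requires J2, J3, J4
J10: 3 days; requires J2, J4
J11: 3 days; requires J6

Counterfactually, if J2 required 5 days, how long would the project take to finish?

Actual critical path: J4→J6→J11 = 4+3+3 = 10 ⇒ 10 days.
J2 is off the critical path — its longest chain is 8 days, giving 2 of slack.
New critical path: J2→J6→J11 = 5+3+3 = 11 ⇒ 11 days.

11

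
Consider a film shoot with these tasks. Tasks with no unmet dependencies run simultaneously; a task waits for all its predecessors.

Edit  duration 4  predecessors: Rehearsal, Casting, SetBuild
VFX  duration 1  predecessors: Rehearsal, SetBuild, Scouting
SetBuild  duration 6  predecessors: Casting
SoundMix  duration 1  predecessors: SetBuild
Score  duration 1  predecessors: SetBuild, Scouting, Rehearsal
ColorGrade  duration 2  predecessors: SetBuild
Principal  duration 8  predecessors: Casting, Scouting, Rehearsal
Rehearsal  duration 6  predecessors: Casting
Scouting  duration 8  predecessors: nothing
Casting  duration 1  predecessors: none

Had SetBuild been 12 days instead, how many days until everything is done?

17

The binding path is Scouting→Principal = 8+8 = 16; finish at 16 days.
SetBuild has 5 days of float (longest path through it is 11).
Now Casting→SetBuild→Edit = 1+12+4 = 17 is longest, so the finish becomes 17 days.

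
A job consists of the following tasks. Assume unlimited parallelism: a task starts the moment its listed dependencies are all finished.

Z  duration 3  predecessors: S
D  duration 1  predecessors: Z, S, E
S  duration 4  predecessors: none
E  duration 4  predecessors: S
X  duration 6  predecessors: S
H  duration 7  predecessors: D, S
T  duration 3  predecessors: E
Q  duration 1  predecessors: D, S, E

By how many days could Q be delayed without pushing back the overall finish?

Critical path: S→E→D→H = 4+4+1+7 = 16, so the finish is 16 days.
Longest path through Q: 10 days (earliest finish 10, latest finish 16).
Slack of Q = 15 − 9 = 6 days.

6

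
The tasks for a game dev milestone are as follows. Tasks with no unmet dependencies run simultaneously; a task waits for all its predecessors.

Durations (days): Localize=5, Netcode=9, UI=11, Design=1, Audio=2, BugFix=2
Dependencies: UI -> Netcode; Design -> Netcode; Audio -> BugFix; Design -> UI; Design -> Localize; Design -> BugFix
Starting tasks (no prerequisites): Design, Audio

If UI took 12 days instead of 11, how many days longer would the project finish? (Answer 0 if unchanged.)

1

Baseline: Design→UI→Netcode = 1+11+9 = 21 → 21 days.
Since UI is critical, the +1 change carries straight to that chain (now 22 days).
The critical path is still Design→UI→Netcode; finish is now 22 days.
Change in finish: 22 − 21 = +1 days.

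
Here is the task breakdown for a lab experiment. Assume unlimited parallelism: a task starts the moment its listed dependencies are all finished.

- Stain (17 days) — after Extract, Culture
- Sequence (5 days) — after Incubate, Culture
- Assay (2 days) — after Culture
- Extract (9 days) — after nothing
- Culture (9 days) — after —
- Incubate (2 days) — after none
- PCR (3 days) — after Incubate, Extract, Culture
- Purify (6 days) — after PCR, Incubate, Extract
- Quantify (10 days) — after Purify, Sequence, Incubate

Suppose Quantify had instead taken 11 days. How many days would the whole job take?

29

Actual critical path: Culture→PCR→Purify→Quantify = 9+3+6+10 = 28 ⇒ 28 days.
Since Quantify is critical, the +1 change carries straight to that chain (now 29 days).
No other chain overtakes it, so the finish is 29 days.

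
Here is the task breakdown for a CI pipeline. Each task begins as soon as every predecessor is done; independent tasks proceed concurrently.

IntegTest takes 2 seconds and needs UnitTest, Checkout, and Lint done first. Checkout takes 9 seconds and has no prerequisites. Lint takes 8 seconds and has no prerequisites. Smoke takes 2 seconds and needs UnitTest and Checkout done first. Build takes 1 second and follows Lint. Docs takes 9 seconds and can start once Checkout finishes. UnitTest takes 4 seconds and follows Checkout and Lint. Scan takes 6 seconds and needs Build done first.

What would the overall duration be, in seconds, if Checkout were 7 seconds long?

16

The binding path is Checkout→Docs = 9+9 = 18; finish at 18 seconds.
Since Checkout is critical, the -2 change carries straight to that chain (now 16 seconds).
The critical path is still Checkout→Docs; finish is now 16 seconds.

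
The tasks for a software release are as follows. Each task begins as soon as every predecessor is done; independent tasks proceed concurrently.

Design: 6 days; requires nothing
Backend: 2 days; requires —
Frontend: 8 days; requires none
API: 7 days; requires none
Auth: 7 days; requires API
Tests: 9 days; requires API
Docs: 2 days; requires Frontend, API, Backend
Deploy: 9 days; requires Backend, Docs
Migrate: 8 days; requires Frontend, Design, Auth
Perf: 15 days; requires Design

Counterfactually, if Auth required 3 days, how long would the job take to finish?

Critical path before the change: API→Auth→Migrate = 7+7+8 = 22 giving 22 days.
Auth lies on that path, so at 3 days the path becomes 18 days.
The binding chain switches to Design→Perf = 6+15 = 21; finish 21 days.

21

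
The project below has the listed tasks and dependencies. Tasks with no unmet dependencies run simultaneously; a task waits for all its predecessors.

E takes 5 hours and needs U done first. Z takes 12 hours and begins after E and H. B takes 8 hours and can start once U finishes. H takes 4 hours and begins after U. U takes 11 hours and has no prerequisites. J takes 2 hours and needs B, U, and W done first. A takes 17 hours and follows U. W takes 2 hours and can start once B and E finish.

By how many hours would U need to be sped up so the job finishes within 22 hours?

6

Current finish: 28 hours; target: 22.
U is on every critical path, so each hour cut from U cuts the finish by one (this holds down to a finish of 18).
Need 28 − 22 = 6 hours off U → U becomes 5 hours, finish becomes 22.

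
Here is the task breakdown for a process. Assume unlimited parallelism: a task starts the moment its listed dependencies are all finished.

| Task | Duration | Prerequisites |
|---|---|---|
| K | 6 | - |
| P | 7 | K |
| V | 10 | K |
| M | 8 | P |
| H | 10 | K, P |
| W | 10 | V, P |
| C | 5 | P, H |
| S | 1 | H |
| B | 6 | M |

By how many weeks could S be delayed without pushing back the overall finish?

K→P→H→C = 6+7+10+5 = 28 sets the makespan at 28 weeks.
S finishes as early as 24 and must finish by 28.
Float = 28 − 24 = 4.

4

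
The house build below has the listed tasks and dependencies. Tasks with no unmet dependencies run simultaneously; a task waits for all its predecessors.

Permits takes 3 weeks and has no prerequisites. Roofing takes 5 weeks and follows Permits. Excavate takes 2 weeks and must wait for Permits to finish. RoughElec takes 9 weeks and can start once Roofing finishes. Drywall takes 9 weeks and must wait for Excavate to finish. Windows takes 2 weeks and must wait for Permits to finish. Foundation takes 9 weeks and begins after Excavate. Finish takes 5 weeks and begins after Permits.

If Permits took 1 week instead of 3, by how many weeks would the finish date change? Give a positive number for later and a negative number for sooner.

Critical path before the change: Permits→Roofing→RoughElec = 3+5+9 = 17 giving 17 weeks.
Permits lies on that path, so at 1 week the path becomes 15 weeks.
That remains the longest chain; total 15 weeks.
Change in finish: 15 − 17 = -2 weeks.

-2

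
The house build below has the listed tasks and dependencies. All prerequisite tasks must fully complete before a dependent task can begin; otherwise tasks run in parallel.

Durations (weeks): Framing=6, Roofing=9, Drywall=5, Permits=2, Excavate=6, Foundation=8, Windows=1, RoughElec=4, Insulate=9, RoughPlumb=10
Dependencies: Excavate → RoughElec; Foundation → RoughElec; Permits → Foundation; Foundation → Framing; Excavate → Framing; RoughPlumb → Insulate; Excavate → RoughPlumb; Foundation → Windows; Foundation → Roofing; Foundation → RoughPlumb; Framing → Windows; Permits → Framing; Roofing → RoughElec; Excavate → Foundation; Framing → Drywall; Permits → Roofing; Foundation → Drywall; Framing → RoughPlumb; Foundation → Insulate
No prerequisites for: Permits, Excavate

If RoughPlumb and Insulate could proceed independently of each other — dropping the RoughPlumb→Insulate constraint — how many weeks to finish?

30

With the dependency in place, Excavate→Foundation→Framing→RoughPlumb→Insulate = 6+8+6+10+9 = 39 sets the finish at 39 weeks.
Without RoughPlumb→Insulate, Insulate's earliest start moves from 30 to 14.
After: Excavate→Foundation→Framing→RoughPlumb = 6+8+6+10 = 30 → 30 weeks.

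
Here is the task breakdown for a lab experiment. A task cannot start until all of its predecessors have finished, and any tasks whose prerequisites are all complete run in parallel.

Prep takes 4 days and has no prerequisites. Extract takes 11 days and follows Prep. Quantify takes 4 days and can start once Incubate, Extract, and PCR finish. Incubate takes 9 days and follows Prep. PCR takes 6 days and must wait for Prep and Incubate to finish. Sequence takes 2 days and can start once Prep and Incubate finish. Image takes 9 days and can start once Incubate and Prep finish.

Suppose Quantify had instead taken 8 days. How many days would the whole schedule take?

As given, the longest chain is Prep→Incubate→PCR→Quantify = 4+9+6+4 = 23, so the finish is 23 days.
Quantify lies on that path, so at 8 days the path becomes 27 days.
No other chain overtakes it, so the finish is 27 days.

27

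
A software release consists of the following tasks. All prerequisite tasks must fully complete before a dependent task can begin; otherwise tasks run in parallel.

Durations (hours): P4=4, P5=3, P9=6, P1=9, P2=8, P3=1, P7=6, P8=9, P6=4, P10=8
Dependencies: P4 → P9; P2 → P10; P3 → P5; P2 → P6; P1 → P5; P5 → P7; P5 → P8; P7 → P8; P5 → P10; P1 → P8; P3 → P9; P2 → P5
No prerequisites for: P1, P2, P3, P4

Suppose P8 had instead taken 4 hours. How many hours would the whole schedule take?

As given, the longest chain is P1→P5→P7→P8 = 9+3+6+9 = 27, so the finish is 27 hours.
Since P8 is critical, the -5 change carries straight to that chain (now 22 hours).
That remains the longest chain; total 22 hours.

22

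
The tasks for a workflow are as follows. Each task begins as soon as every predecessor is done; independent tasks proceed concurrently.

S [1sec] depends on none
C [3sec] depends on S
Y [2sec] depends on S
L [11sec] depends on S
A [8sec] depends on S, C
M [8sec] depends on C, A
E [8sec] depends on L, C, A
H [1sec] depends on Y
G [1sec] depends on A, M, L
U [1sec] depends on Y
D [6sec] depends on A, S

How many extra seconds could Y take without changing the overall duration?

The longest chain is S→C→A→M→G = 1+3+8+8+1 = 21; overall finish 21 seconds.
The longest chain containing Y totals 4 seconds.
Float = 21 − 4 = 17.

17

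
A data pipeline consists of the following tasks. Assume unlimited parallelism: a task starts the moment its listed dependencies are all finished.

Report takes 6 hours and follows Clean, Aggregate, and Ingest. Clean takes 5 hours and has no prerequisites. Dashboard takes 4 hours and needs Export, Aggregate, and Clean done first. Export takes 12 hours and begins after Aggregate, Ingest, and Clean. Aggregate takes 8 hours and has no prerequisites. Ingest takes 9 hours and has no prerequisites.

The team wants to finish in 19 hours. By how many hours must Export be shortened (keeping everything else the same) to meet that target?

Current finish: 25 hours; target: 19.
Export is on every critical path, so each hour cut from Export cuts the finish by one (this holds down to a finish of 15).
Need 25 − 19 = 6 hours off Export → Export becomes 6 hours, finish becomes 19.

6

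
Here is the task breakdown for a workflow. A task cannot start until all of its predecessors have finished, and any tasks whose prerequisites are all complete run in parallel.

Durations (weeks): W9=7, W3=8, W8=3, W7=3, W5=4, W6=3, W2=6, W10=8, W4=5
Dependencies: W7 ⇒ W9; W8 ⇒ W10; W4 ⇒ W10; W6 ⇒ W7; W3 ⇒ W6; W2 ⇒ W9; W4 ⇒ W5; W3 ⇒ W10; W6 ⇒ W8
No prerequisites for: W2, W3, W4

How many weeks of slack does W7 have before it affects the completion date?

1

The longest chain is W3→W6→W8→W10 = 8+3+3+8 = 22; overall finish 22 weeks.
W7 finishes as early as 14 and must finish by 15.
So W7 can slip 15 − 14 = 1 week.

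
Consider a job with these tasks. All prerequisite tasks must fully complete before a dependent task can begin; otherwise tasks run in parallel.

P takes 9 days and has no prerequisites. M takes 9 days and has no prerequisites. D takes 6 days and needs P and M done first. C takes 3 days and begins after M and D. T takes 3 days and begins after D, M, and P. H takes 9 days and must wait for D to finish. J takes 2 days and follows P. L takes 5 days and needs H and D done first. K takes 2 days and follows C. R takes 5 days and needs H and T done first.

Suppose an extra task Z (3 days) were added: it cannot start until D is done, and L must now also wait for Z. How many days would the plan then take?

29

Originally the plan takes 29 days.
With Z inserted, L now waits for max(H, D, Z).
New critical path: P→D→H→L = 9+6+9+5 = 29 ⇒ 29 days.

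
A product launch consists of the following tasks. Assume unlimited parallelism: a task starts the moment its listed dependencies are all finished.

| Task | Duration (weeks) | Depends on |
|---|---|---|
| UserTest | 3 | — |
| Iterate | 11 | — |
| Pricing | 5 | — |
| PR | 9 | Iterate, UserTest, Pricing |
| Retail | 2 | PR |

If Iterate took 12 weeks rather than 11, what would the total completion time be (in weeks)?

Actual critical path: Iterate→PR→Retail = 11+9+2 = 22 ⇒ 22 weeks.
Since Iterate is critical, the +1 change carries straight to that chain (now 23 weeks).
That remains the longest chain; total 23 weeks.

23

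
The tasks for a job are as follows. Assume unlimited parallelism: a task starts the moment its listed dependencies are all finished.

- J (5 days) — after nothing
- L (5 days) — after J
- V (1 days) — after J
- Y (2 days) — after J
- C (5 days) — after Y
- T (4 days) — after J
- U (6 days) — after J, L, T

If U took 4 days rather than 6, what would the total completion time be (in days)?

Baseline: J→L→U = 5+5+6 = 16 → 16 days.
Since U is critical, the -2 change carries straight to that chain (now 14 days).
That remains the longest chain; total 14 days.

14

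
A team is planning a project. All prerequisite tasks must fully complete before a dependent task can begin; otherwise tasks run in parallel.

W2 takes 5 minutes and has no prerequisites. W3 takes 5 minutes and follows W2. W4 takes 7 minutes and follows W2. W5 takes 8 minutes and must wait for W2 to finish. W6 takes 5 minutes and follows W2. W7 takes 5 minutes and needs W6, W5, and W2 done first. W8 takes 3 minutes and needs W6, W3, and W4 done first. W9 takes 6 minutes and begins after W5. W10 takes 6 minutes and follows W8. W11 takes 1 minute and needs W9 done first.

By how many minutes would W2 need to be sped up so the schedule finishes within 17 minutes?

Current finish: 21 minutes; target: 17.
W2 is on every critical path, so each minute cut from W2 cuts the finish by one (this holds down to a finish of 17).
Need 21 − 17 = 4 minutes off W2 → W2 becomes 1 minute, finish becomes 17.

4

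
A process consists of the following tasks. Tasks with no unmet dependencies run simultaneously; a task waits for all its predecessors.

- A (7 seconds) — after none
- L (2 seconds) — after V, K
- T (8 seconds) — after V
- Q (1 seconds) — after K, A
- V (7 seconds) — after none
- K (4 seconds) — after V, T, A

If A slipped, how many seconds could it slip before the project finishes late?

Critical path: V→T→K→L = 7+8+4+2 = 21, so the finish is 21 seconds.
The longest chain containing A totals 13 seconds.
Slack of A = 8 − 0 = 8 seconds.

8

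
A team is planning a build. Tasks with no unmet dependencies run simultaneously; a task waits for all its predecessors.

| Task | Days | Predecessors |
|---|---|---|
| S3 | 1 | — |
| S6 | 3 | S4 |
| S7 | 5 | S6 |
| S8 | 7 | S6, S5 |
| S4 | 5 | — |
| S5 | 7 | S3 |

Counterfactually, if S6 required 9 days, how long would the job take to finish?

21

The binding path is S4→S6→S8 = 5+3+7 = 15; finish at 15 days.
S6 lies on that path, so at 9 days the path becomes 21 days.
No other chain overtakes it, so the finish is 21 days.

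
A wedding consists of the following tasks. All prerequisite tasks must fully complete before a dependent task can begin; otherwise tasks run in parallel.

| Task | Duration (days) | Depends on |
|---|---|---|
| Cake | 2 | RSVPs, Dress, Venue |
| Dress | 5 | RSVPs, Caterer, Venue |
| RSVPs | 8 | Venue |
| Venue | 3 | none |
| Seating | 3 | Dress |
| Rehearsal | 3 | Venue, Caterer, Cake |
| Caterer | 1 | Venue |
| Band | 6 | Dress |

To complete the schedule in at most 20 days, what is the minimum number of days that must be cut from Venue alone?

2

Current finish: 22 days; target: 20.
Venue is on every critical path, so each day cut from Venue cuts the finish by one (this holds down to a finish of 20).
Need 22 − 20 = 2 days off Venue → Venue becomes 1 day, finish becomes 20.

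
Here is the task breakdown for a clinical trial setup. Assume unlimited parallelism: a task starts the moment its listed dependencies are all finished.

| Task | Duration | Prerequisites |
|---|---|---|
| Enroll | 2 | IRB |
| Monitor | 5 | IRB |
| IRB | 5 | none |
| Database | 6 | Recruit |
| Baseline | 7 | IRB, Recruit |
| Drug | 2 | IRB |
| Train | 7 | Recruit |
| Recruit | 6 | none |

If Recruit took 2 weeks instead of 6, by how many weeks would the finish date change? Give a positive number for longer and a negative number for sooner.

Actual critical path: Recruit→Train = 6+7 = 13 ⇒ 13 weeks.
Recruit is on the critical path; changing it to 2 makes that path 9 weeks.
The binding chain switches to IRB→Baseline = 5+7 = 12; finish 12 weeks.
Change in finish: 12 − 13 = -1 weeks.

-1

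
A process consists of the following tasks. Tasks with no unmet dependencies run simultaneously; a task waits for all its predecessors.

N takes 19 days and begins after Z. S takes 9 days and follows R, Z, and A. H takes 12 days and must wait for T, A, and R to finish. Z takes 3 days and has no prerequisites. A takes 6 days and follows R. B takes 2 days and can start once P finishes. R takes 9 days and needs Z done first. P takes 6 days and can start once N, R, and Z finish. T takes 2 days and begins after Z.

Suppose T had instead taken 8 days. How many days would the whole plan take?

As given, the longest chain is Z→N→P→B = 3+19+6+2 = 30, so the finish is 30 days.
T has 13 days of float (longest path through it is 17).
The critical path is still Z→N→P→B; finish is now 30 days.

30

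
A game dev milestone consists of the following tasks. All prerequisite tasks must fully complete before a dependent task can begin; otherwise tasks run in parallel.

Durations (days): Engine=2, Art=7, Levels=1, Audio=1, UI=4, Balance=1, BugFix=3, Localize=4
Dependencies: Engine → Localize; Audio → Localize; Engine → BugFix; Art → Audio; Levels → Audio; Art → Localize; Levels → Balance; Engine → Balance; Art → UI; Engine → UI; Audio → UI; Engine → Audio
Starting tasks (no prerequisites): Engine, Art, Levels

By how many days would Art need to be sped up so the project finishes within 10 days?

2

Current finish: 12 days; target: 10.
Art is on every critical path, so each day cut from Art cuts the finish by one (this holds down to a finish of 7).
Need 12 − 10 = 2 days off Art → Art becomes 5 days, finish becomes 10.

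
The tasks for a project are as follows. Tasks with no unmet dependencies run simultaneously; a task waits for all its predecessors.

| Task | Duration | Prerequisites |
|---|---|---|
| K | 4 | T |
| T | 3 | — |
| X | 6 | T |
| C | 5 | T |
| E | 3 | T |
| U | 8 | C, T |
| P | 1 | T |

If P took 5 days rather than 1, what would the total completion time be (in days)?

16

The binding path is T→C→U = 3+5+8 = 16; finish at 16 days.
The longest path through P is only 4 days, so P has float 12.
The critical path is still T→C→U; finish is now 16 days.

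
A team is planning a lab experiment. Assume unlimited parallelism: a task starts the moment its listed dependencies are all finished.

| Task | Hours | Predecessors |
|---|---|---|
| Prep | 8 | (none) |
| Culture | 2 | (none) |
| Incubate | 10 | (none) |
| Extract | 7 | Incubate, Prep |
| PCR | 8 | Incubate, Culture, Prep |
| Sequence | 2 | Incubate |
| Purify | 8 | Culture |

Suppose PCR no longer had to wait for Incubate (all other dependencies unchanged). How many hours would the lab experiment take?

With the dependency in place, Incubate→PCR = 10+8 = 18 sets the finish at 18 hours.
Without Incubate→PCR, PCR's earliest start moves from 10 to 8.
New critical path: Incubate→Extract = 10+7 = 17 ⇒ 17 hours.

17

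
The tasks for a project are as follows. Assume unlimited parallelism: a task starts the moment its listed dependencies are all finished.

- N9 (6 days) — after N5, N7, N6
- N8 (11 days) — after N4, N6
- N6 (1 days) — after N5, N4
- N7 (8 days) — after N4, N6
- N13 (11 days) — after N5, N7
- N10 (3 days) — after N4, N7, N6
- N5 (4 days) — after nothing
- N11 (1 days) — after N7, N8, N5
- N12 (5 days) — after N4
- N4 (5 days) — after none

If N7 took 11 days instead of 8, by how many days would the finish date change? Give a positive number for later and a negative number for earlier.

3

Baseline: N4→N6→N7→N13 = 5+1+8+11 = 25 → 25 days.
N7 is on the critical path; changing it to 11 makes that path 28 days.
No other chain overtakes it, so the finish is 28 days.
Change in finish: 28 − 25 = +3 days.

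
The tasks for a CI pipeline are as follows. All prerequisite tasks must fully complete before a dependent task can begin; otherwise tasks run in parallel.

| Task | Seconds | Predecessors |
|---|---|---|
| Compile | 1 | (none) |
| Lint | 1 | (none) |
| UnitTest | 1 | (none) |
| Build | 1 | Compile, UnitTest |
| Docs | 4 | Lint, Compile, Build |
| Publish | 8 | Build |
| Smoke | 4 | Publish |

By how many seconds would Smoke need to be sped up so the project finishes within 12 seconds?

Current finish: 14 seconds; target: 12.
Smoke is on every critical path, so each second cut from Smoke cuts the finish by one (this holds down to a finish of 11).
Need 14 − 12 = 2 seconds off Smoke → Smoke becomes 2 seconds, finish becomes 12.

2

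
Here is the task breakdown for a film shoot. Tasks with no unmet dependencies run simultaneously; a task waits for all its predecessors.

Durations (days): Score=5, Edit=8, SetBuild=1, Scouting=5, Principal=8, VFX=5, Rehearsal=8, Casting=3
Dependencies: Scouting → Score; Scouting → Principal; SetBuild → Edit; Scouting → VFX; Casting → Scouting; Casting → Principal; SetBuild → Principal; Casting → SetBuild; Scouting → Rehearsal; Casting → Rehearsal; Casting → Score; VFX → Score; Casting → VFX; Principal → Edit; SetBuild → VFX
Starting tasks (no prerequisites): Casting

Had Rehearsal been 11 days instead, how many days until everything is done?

24

As given, the longest chain is Casting→Scouting→Principal→Edit = 3+5+8+8 = 24, so the finish is 24 days.
Rehearsal has 8 days of float (longest path through it is 16).
No other chain overtakes it, so the finish is 24 days.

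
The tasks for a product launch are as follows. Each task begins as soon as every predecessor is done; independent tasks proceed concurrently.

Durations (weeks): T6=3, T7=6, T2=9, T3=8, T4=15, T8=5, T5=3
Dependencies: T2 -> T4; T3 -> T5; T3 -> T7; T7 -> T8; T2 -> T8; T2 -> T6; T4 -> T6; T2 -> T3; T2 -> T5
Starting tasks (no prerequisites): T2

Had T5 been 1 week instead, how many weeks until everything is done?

28

As given, the longest chain is T2→T3→T7→T8 = 9+8+6+5 = 28, so the finish is 28 weeks.
T5 is off the critical path — its longest chain is 20 weeks, giving 8 of slack.
The critical path is still T2→T3→T7→T8; finish is now 28 weeks.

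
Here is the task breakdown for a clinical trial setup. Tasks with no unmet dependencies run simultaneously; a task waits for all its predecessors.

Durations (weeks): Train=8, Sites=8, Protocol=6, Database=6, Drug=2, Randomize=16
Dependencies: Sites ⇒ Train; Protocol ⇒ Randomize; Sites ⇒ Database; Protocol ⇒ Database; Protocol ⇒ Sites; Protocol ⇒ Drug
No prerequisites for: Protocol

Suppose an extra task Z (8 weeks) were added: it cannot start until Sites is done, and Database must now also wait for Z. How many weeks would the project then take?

28

Originally the project takes 22 weeks.
With Z inserted, Database now waits for max(Sites, Protocol, Z).
New critical path: Protocol→Sites→Z→Database = 6+8+8+6 = 28 ⇒ 28 weeks.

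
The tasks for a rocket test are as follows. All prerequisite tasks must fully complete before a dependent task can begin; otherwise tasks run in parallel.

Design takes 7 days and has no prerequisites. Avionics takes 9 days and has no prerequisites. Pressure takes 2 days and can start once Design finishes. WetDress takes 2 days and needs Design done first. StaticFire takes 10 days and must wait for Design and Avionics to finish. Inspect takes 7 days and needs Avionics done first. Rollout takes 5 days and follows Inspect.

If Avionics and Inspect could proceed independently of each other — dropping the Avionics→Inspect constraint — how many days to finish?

19

With the dependency in place, Avionics→Inspect→Rollout = 9+7+5 = 21 sets the finish at 21 days.
Without Avionics→Inspect, Inspect's earliest start moves from 9 to 0.
After: Avionics→StaticFire = 9+10 = 19 → 19 days.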